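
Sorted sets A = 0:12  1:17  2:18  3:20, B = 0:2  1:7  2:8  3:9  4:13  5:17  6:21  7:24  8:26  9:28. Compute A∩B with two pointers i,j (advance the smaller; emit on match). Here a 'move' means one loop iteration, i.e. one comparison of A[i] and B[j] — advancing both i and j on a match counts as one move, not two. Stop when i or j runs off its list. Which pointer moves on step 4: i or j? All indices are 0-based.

[i=0,j=0] 12>2 → j++
[i=0,j=1] 12>7 → j++
[i=0,j=2] 12>8 → j++
[i=0,j=3] 12>9 → j++

j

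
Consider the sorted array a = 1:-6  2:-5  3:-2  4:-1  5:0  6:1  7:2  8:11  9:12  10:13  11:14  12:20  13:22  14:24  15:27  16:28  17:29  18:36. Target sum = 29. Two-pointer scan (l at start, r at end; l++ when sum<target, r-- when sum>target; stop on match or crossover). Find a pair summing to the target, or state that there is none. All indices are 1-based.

l=1 r=18: -6+36=30 >29, r--
l=1 r=17: -6+29=23 <29, l++
l=2 r=17: -5+29=24 <29, l++
l=3 r=17: -2+29=27 <29, l++
l=4 r=17: -1+29=28 <29, l++
l=5 r=17: 0+29=29, found

(0, 29)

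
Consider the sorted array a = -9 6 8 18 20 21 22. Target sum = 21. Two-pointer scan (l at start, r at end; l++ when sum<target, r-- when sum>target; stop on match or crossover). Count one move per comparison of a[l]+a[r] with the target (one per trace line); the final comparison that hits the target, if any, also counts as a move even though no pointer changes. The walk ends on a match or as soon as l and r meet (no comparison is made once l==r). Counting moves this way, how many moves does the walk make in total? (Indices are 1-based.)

[1,7] -9+22=13 <21 → l++
[2,7] 6+22=28 >21 → r--
[2,6] 6+21=27 >21 → r--
[2,5] 6+20=26 >21 → r--
[2,4] 6+18=24 >21 → r--
[2,3] 6+8=14 <21 → l++

6 moves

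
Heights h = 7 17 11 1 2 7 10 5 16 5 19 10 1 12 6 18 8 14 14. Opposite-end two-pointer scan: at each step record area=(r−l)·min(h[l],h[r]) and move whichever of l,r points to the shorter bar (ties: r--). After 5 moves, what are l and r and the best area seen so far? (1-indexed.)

l=3, r=16, best area=238

[1,19] min(7,14)*18=126 best=126 * → l++
[2,19] min(17,14)*17=238 best=238 * → r--
[2,18] min(17,14)*16=224 best=238 → r--
[2,17] min(17,8)*15=120 best=238 → r--
[2,16] min(17,18)*14=238 best=238 → l++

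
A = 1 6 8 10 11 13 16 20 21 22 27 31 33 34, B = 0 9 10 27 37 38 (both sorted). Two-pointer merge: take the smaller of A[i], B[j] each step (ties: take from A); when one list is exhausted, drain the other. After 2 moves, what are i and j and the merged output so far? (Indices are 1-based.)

i=1 j=1: A[i]=1>B[j]=0 take 0, j++
i=1 j=2: A[i]=1<=B[j]=9 take 1, i++

i=2, j=2, merged so far=[0, 1]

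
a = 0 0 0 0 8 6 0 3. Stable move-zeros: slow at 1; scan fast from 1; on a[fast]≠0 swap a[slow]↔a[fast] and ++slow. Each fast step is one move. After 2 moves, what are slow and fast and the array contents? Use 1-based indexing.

slow=1, fast=3, a=[0, 0, 0, 0, 8, 6, 0, 3]

slow=1 fast=1: a[fast]=0, fast++
slow=1 fast=2: a[fast]=0, fast++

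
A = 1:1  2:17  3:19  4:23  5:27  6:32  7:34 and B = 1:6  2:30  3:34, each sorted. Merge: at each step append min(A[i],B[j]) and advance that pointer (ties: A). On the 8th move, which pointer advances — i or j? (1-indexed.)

i

[i=1,j=1] A[i]=1<=B[j]=6 take 1 → i++
[i=2,j=1] A[i]=17>B[j]=6 take 6 → j++
[i=2,j=2] A[i]=17<=B[j]=30 take 17 → i++
[i=3,j=2] A[i]=19<=B[j]=30 take 19 → i++
[i=4,j=2] A[i]=23<=B[j]=30 take 23 → i++
[i=5,j=2] A[i]=27<=B[j]=30 take 27 → i++
[i=6,j=2] A[i]=32>B[j]=30 take 30 → j++
[i=6,j=3] A[i]=32<=B[j]=34 take 32 → i++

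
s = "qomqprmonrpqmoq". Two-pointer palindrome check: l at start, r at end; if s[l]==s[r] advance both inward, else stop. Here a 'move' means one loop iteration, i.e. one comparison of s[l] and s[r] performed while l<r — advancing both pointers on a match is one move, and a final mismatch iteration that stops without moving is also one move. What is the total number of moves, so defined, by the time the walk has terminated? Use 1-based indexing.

7 moves

[1,15] 'q'=='q' → l++,r--
[2,14] 'o'=='o' → l++,r--
[3,13] 'm'=='m' → l++,r--
[4,12] 'q'=='q' → l++,r--
[5,11] 'p'=='p' → l++,r--
[6,10] 'r'=='r' → l++,r--
[7,9] 'm'!='n' → stop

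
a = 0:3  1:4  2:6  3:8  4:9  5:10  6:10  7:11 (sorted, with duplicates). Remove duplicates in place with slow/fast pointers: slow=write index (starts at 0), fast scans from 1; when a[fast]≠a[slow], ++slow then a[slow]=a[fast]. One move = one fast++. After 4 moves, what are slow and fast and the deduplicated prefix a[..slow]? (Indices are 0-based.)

slow=4, fast=5, prefix=[3, 4, 6, 8, 9]

slow=0 fast=1: a[fast]=4≠a[slow]=3 write a[1]=4, slow++,fast++
slow=1 fast=2: a[fast]=6≠a[slow]=4 write a[2]=6, slow++,fast++
slow=2 fast=3: a[fast]=8≠a[slow]=6 write a[3]=8, slow++,fast++
slow=3 fast=4: a[fast]=9≠a[slow]=8 write a[4]=9, slow++,fast++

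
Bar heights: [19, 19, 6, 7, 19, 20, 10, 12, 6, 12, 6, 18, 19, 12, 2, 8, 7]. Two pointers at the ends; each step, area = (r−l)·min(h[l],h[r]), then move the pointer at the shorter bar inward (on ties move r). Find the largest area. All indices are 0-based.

[0,16] min(19,7)*16=112 best=112 * → r--
[0,15] min(19,8)*15=120 best=120 * → r--
[0,14] min(19,2)*14=28 best=120 → r--
[0,13] min(19,12)*13=156 best=156 * → r--
[0,12] min(19,19)*12=228 best=228 * → r--
[0,11] min(19,18)*11=198 best=228 → r--
[0,10] min(19,6)*10=60 best=228 → r--
[0,9] min(19,12)*9=108 best=228 → r--
[0,8] min(19,6)*8=48 best=228 → r--
[0,7] min(19,12)*7=84 best=228 → r--
[0,6] min(19,10)*6=60 best=228 → r--
[0,5] min(19,20)*5=95 best=228 → l++
[1,5] min(19,20)*4=76 best=228 → l++
[2,5] min(6,20)*3=18 best=228 → l++
[3,5] min(7,20)*2=14 best=228 → l++
[4,5] min(19,20)*1=19 best=228 → l++

max area = 228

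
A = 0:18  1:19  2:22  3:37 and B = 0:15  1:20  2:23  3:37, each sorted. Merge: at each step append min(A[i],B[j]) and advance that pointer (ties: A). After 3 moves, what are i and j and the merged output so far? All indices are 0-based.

[i=0,j=0] A[i]=18>B[j]=15 take 15 → j++
[i=0,j=1] A[i]=18<=B[j]=20 take 18 → i++
[i=1,j=1] A[i]=19<=B[j]=20 take 19 → i++

i=2, j=1, merged so far=[15, 18, 19]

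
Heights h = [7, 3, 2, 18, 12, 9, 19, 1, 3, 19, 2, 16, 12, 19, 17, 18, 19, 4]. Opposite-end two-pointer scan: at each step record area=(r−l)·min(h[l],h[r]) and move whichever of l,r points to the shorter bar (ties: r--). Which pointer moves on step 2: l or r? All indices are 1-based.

l

[1,18] min(7,4)*17=68 best=68 * → r--
[1,17] min(7,19)*16=112 best=112 * → l++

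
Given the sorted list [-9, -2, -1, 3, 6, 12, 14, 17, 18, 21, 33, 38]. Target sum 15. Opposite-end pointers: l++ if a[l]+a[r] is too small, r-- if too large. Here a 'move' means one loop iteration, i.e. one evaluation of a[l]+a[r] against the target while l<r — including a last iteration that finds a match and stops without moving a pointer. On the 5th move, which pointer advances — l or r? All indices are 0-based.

r

l=0 r=11: -9+38=29 >15, r--
l=0 r=10: -9+33=24 >15, r--
l=0 r=9: -9+21=12 <15, l++
l=1 r=9: -2+21=19 >15, r--
l=1 r=8: -2+18=16 >15, r--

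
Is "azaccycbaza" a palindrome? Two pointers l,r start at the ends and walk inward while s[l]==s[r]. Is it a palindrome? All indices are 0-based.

not a palindrome (mismatch at 3,7)

l=0 r=10: 'a'=='a', l++,r--
l=1 r=9: 'z'=='z', l++,r--
l=2 r=8: 'a'=='a', l++,r--
l=3 r=7: 'c'!='b', stop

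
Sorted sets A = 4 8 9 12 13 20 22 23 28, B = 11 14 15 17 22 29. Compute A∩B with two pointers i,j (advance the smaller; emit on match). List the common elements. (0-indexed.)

intersection = [22]

[i=0,j=0] 4<11 → i++
[i=1,j=0] 8<11 → i++
[i=2,j=0] 9<11 → i++
[i=3,j=0] 12>11 → j++
[i=3,j=1] 12<14 → i++
[i=4,j=1] 13<14 → i++
[i=5,j=1] 20>14 → j++
[i=5,j=2] 20>15 → j++
[i=5,j=3] 20>17 → j++
[i=5,j=4] 20<22 → i++
[i=6,j=4] 22==22 emit → i++,j++
[i=7,j=5] 23<29 → i++
[i=8,j=5] 28<29 → i++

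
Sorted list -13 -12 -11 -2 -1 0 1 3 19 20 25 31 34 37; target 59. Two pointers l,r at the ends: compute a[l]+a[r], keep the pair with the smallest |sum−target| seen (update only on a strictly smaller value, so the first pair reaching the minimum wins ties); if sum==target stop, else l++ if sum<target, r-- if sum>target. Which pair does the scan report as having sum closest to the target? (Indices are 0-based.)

pair (25, 34) with sum 59 (|Δ|=0)

l=0 r=13: -13+37=24 d=35 *, l++
l=1 r=13: -12+37=25 d=34 *, l++
l=2 r=13: -11+37=26 d=33 *, l++
l=3 r=13: -2+37=35 d=24 *, l++
l=4 r=13: -1+37=36 d=23 *, l++
l=5 r=13: 0+37=37 d=22 *, l++
l=6 r=13: 1+37=38 d=21 *, l++
l=7 r=13: 3+37=40 d=19 *, l++
l=8 r=13: 19+37=56 d=3 *, l++
l=9 r=13: 20+37=57 d=2 *, l++
l=10 r=13: 25+37=62 d=3, r--
l=10 r=12: 25+34=59 d=0 *, stop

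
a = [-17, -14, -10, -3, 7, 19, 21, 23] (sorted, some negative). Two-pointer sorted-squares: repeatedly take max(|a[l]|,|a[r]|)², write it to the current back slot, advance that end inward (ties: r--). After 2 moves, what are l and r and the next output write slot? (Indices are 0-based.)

l=0, r=5, next write slot=5

l=0 r=7: |-17|<=|23| out[7]=529, r--
l=0 r=6: |-17|<=|21| out[6]=441, r--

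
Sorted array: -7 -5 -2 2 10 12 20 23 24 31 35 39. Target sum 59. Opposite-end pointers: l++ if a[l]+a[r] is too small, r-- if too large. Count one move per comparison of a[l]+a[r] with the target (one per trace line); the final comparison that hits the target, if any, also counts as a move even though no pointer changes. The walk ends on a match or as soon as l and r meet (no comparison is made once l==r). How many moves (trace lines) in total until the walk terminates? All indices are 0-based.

7 moves

l=0 r=11: -7+39=32 <59, l++
l=1 r=11: -5+39=34 <59, l++
l=2 r=11: -2+39=37 <59, l++
l=3 r=11: 2+39=41 <59, l++
l=4 r=11: 10+39=49 <59, l++
l=5 r=11: 12+39=51 <59, l++
l=6 r=11: 20+39=59, found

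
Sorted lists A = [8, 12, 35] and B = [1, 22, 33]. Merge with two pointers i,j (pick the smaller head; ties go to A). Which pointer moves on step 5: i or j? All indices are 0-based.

[i=0,j=0] A[i]=8>B[j]=1 take 1 → j++
[i=0,j=1] A[i]=8<=B[j]=22 take 8 → i++
[i=1,j=1] A[i]=12<=B[j]=22 take 12 → i++
[i=2,j=1] A[i]=35>B[j]=22 take 22 → j++
[i=2,j=2] A[i]=35>B[j]=33 take 33 → j++

j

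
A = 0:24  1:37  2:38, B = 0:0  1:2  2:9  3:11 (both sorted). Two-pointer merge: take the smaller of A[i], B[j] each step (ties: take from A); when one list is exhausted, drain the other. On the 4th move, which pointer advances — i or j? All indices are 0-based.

j

[i=0,j=0] A[i]=24>B[j]=0 take 0 → j++
[i=0,j=1] A[i]=24>B[j]=2 take 2 → j++
[i=0,j=2] A[i]=24>B[j]=9 take 9 → j++
[i=0,j=3] A[i]=24>B[j]=11 take 11 → j++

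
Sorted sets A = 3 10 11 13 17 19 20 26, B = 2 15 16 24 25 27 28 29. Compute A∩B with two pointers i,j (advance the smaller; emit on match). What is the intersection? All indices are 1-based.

intersection = []

[i=1,j=1] 3>2 → j++
[i=1,j=2] 3<15 → i++
[i=2,j=2] 10<15 → i++
[i=3,j=2] 11<15 → i++
[i=4,j=2] 13<15 → i++
[i=5,j=2] 17>15 → j++
[i=5,j=3] 17>16 → j++
[i=5,j=4] 17<24 → i++
[i=6,j=4] 19<24 → i++
[i=7,j=4] 20<24 → i++
[i=8,j=4] 26>24 → j++
[i=8,j=5] 26>25 → j++
[i=8,j=6] 26<27 → i++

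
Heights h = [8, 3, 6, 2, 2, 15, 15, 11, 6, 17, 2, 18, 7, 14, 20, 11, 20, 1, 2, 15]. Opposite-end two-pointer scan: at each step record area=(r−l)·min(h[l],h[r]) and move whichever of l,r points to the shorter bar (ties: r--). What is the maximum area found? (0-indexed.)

l=0 r=19: min(8,15)*19=152 best=152 *, l++
l=1 r=19: min(3,15)*18=54 best=152, l++
l=2 r=19: min(6,15)*17=102 best=152, l++
l=3 r=19: min(2,15)*16=32 best=152, l++
l=4 r=19: min(2,15)*15=30 best=152, l++
l=5 r=19: min(15,15)*14=210 best=210 *, r--
l=5 r=18: min(15,2)*13=26 best=210, r--
l=5 r=17: min(15,1)*12=12 best=210, r--
l=5 r=16: min(15,20)*11=165 best=210, l++
l=6 r=16: min(15,20)*10=150 best=210, l++
l=7 r=16: min(11,20)*9=99 best=210, l++
l=8 r=16: min(6,20)*8=48 best=210, l++
l=9 r=16: min(17,20)*7=119 best=210, l++
l=10 r=16: min(2,20)*6=12 best=210, l++
l=11 r=16: min(18,20)*5=90 best=210, l++
l=12 r=16: min(7,20)*4=28 best=210, l++
l=13 r=16: min(14,20)*3=42 best=210, l++
l=14 r=16: min(20,20)*2=40 best=210, r--
l=14 r=15: min(20,11)*1=11 best=210, r--

max area = 210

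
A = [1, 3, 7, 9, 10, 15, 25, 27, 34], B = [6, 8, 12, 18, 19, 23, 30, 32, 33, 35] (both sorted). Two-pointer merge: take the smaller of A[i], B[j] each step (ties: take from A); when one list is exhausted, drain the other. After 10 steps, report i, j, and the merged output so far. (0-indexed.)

i=6, j=4, merged so far=[1, 3, 6, 7, 8, 9, 10, 12, 15, 18]

[i=0,j=0] A[i]=1<=B[j]=6 take 1 → i++
[i=1,j=0] A[i]=3<=B[j]=6 take 3 → i++
[i=2,j=0] A[i]=7>B[j]=6 take 6 → j++
[i=2,j=1] A[i]=7<=B[j]=8 take 7 → i++
[i=3,j=1] A[i]=9>B[j]=8 take 8 → j++
[i=3,j=2] A[i]=9<=B[j]=12 take 9 → i++
[i=4,j=2] A[i]=10<=B[j]=12 take 10 → i++
[i=5,j=2] A[i]=15>B[j]=12 take 12 → j++
[i=5,j=3] A[i]=15<=B[j]=18 take 15 → i++
[i=6,j=3] A[i]=25>B[j]=18 take 18 → j++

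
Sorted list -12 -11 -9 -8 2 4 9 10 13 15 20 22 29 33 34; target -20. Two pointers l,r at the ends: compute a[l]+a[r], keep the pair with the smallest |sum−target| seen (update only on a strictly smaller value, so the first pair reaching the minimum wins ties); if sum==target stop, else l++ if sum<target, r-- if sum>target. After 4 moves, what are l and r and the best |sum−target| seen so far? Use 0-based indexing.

l=0 r=14: -12+34=22 d=42 *, r--
l=0 r=13: -12+33=21 d=41 *, r--
l=0 r=12: -12+29=17 d=37 *, r--
l=0 r=11: -12+22=10 d=30 *, r--

l=0, r=10, best |Δ|=30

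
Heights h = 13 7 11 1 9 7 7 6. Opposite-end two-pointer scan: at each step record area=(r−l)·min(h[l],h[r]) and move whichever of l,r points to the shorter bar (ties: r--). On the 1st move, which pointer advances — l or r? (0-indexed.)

[0,7] min(13,6)*7=42 best=42 * → r--

r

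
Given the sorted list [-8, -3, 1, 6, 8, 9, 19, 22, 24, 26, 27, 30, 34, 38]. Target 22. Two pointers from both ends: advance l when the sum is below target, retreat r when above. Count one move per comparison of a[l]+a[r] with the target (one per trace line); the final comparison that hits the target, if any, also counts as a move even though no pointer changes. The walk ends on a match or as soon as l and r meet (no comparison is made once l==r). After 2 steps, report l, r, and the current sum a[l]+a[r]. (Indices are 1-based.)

l=1, r=12, sum=22

l=1 r=14: -8+38=30 >22, r--
l=1 r=13: -8+34=26 >22, r--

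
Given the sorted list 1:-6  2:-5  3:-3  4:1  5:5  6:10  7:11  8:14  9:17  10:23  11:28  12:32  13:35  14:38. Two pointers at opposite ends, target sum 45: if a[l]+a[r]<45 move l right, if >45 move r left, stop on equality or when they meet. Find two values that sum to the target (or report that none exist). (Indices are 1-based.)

(10, 35)

[1,14] -6+38=32 <45 → l++
[2,14] -5+38=33 <45 → l++
[3,14] -3+38=35 <45 → l++
[4,14] 1+38=39 <45 → l++
[5,14] 5+38=43 <45 → l++
[6,14] 10+38=48 >45 → r--
[6,13] 10+35=45 → found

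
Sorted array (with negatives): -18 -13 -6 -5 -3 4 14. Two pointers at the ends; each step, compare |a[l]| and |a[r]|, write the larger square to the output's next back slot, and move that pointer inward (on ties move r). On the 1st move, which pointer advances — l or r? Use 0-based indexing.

[0,6] |-18|>|14| out[6]=324 → l++

l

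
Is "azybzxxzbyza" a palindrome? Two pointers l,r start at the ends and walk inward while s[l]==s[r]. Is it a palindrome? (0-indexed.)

l=0 r=11: 'a'=='a', l++,r--
l=1 r=10: 'z'=='z', l++,r--
l=2 r=9: 'y'=='y', l++,r--
l=3 r=8: 'b'=='b', l++,r--
l=4 r=7: 'z'=='z', l++,r--
l=5 r=6: 'x'=='x', l++,r--

palindrome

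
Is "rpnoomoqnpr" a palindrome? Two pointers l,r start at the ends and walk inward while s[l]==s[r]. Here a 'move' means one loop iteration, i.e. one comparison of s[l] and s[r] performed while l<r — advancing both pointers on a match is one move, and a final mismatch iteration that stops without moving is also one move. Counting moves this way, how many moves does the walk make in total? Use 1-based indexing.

[1,11] 'r'=='r' → l++,r--
[2,10] 'p'=='p' → l++,r--
[3,9] 'n'=='n' → l++,r--
[4,8] 'o'!='q' → stop

4 moves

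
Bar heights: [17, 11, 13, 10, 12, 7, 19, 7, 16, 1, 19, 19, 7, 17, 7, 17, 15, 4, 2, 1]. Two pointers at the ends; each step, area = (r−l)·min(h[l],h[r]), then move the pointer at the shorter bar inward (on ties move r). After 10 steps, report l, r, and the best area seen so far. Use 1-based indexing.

l=3, r=12, best area=255

[1,20] min(17,1)*19=19 best=19 * → r--
[1,19] min(17,2)*18=36 best=36 * → r--
[1,18] min(17,4)*17=68 best=68 * → r--
[1,17] min(17,15)*16=240 best=240 * → r--
[1,16] min(17,17)*15=255 best=255 * → r--
[1,15] min(17,7)*14=98 best=255 → r--
[1,14] min(17,17)*13=221 best=255 → r--
[1,13] min(17,7)*12=84 best=255 → r--
[1,12] min(17,19)*11=187 best=255 → l++
[2,12] min(11,19)*10=110 best=255 → l++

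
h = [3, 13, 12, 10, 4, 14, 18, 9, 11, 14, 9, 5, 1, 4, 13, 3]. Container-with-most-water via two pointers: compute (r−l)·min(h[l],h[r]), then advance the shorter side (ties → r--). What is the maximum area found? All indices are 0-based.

max area = 169

[0,15] min(3,3)*15=45 best=45 * → r--
[0,14] min(3,13)*14=42 best=45 → l++
[1,14] min(13,13)*13=169 best=169 * → r--
[1,13] min(13,4)*12=48 best=169 → r--
[1,12] min(13,1)*11=11 best=169 → r--
[1,11] min(13,5)*10=50 best=169 → r--
[1,10] min(13,9)*9=81 best=169 → r--
[1,9] min(13,14)*8=104 best=169 → l++
[2,9] min(12,14)*7=84 best=169 → l++
[3,9] min(10,14)*6=60 best=169 → l++
[4,9] min(4,14)*5=20 best=169 → l++
[5,9] min(14,14)*4=56 best=169 → r--
[5,8] min(14,11)*3=33 best=169 → r--
[5,7] min(14,9)*2=18 best=169 → r--
[5,6] min(14,18)*1=14 best=169 → l++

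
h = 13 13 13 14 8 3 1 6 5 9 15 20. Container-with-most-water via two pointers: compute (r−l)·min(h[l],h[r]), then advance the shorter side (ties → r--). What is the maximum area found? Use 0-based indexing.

max area = 143

[0,11] min(13,20)*11=143 best=143 * → l++
[1,11] min(13,20)*10=130 best=143 → l++
[2,11] min(13,20)*9=117 best=143 → l++
[3,11] min(14,20)*8=112 best=143 → l++
[4,11] min(8,20)*7=56 best=143 → l++
[5,11] min(3,20)*6=18 best=143 → l++
[6,11] min(1,20)*5=5 best=143 → l++
[7,11] min(6,20)*4=24 best=143 → l++
[8,11] min(5,20)*3=15 best=143 → l++
[9,11] min(9,20)*2=18 best=143 → l++
[10,11] min(15,20)*1=15 best=143 → l++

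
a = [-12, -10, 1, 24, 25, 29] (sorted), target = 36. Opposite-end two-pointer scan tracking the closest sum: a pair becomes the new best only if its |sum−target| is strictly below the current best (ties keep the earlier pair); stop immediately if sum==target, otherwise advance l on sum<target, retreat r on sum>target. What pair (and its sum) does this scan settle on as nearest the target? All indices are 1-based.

[1,6] -12+29=17 d=19 * → l++
[2,6] -10+29=19 d=17 * → l++
[3,6] 1+29=30 d=6 * → l++
[4,6] 24+29=53 d=17 → r--
[4,5] 24+25=49 d=13 → r--

pair (1, 29) with sum 30 (|Δ|=6)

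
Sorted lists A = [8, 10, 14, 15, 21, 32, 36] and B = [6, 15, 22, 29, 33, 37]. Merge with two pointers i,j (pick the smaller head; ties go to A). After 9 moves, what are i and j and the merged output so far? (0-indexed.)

[i=0,j=0] A[i]=8>B[j]=6 take 6 → j++
[i=0,j=1] A[i]=8<=B[j]=15 take 8 → i++
[i=1,j=1] A[i]=10<=B[j]=15 take 10 → i++
[i=2,j=1] A[i]=14<=B[j]=15 take 14 → i++
[i=3,j=1] A[i]=15<=B[j]=15 take 15 → i++
[i=4,j=1] A[i]=21>B[j]=15 take 15 → j++
[i=4,j=2] A[i]=21<=B[j]=22 take 21 → i++
[i=5,j=2] A[i]=32>B[j]=22 take 22 → j++
[i=5,j=3] A[i]=32>B[j]=29 take 29 → j++

i=5, j=4, merged so far=[6, 8, 10, 14, 15, 15, 21, 22, 29]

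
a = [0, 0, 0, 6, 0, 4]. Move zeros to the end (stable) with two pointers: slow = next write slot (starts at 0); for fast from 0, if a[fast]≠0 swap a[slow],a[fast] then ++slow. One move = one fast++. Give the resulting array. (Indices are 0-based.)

slow=0 fast=0: a[fast]=0, fast++
slow=0 fast=1: a[fast]=0, fast++
slow=0 fast=2: a[fast]=0, fast++
slow=0 fast=3: a[fast]=6≠0 swap→a[0]=6, slow++,fast++
slow=1 fast=4: a[fast]=0, fast++
slow=1 fast=5: a[fast]=4≠0 swap→a[1]=4, slow++,fast++

[6, 4, 0, 0, 0, 0]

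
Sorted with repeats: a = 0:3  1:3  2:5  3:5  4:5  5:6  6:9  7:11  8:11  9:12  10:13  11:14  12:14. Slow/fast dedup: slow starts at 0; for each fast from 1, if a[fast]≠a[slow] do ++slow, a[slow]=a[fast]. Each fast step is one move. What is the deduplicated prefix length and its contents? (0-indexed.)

(s=0,f=1) a[fast]=3=a[slow] dup → fast++
(s=0,f=2) a[fast]=5≠a[slow]=3 write a[1]=5 → slow++,fast++
(s=1,f=3) a[fast]=5=a[slow] dup → fast++
(s=1,f=4) a[fast]=5=a[slow] dup → fast++
(s=1,f=5) a[fast]=6≠a[slow]=5 write a[2]=6 → slow++,fast++
(s=2,f=6) a[fast]=9≠a[slow]=6 write a[3]=9 → slow++,fast++
(s=3,f=7) a[fast]=11≠a[slow]=9 write a[4]=11 → slow++,fast++
(s=4,f=8) a[fast]=11=a[slow] dup → fast++
(s=4,f=9) a[fast]=12≠a[slow]=11 write a[5]=12 → slow++,fast++
(s=5,f=10) a[fast]=13≠a[slow]=12 write a[6]=13 → slow++,fast++
(s=6,f=11) a[fast]=14≠a[slow]=13 write a[7]=14 → slow++,fast++
(s=7,f=12) a[fast]=14=a[slow] dup → fast++

length 8; prefix = [3, 5, 6, 9, 11, 12, 13, 14]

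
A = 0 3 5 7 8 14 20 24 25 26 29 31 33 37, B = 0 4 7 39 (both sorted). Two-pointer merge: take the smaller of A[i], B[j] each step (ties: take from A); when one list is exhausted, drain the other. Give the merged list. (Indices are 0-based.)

[0, 0, 3, 4, 5, 7, 7, 8, 14, 20, 24, 25, 26, 29, 31, 33, 37, 39]

[i=0,j=0] A[i]=0<=B[j]=0 take 0 → i++
[i=1,j=0] A[i]=3>B[j]=0 take 0 → j++
[i=1,j=1] A[i]=3<=B[j]=4 take 3 → i++
[i=2,j=1] A[i]=5>B[j]=4 take 4 → j++
[i=2,j=2] A[i]=5<=B[j]=7 take 5 → i++
[i=3,j=2] A[i]=7<=B[j]=7 take 7 → i++
[i=4,j=2] A[i]=8>B[j]=7 take 7 → j++
[i=4,j=3] A[i]=8<=B[j]=39 take 8 → i++
[i=5,j=3] A[i]=14<=B[j]=39 take 14 → i++
[i=6,j=3] A[i]=20<=B[j]=39 take 20 → i++
[i=7,j=3] A[i]=24<=B[j]=39 take 24 → i++
[i=8,j=3] A[i]=25<=B[j]=39 take 25 → i++
[i=9,j=3] A[i]=26<=B[j]=39 take 26 → i++
[i=10,j=3] A[i]=29<=B[j]=39 take 29 → i++
[i=11,j=3] A[i]=31<=B[j]=39 take 31 → i++
[i=12,j=3] A[i]=33<=B[j]=39 take 33 → i++
[i=13,j=3] A[i]=37<=B[j]=39 take 37 → i++
[i=14,j=3] A done, take B[j]=39 → j++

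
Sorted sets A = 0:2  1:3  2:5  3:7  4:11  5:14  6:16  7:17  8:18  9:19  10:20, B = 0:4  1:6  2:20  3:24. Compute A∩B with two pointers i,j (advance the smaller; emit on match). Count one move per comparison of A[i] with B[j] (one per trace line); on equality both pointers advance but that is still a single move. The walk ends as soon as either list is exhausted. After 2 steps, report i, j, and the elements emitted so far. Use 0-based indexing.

[i=0,j=0] 2<4 → i++
[i=1,j=0] 3<4 → i++

i=2, j=0, emitted=[]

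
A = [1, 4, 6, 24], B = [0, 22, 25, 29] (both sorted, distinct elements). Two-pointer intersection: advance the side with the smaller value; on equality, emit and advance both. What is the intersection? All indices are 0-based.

i=0 j=0: 1>0, j++
i=0 j=1: 1<22, i++
i=1 j=1: 4<22, i++
i=2 j=1: 6<22, i++
i=3 j=1: 24>22, j++
i=3 j=2: 24<25, i++

intersection = []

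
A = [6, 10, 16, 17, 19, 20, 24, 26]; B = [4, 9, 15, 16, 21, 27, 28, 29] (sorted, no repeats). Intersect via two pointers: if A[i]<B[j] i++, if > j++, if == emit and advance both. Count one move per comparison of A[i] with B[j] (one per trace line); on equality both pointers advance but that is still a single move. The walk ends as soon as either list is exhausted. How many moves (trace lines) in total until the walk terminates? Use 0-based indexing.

12 moves

i=0 j=0: 6>4, j++
i=0 j=1: 6<9, i++
i=1 j=1: 10>9, j++
i=1 j=2: 10<15, i++
i=2 j=2: 16>15, j++
i=2 j=3: 16==16 emit, i++,j++
i=3 j=4: 17<21, i++
i=4 j=4: 19<21, i++
i=5 j=4: 20<21, i++
i=6 j=4: 24>21, j++
i=6 j=5: 24<27, i++
i=7 j=5: 26<27, i++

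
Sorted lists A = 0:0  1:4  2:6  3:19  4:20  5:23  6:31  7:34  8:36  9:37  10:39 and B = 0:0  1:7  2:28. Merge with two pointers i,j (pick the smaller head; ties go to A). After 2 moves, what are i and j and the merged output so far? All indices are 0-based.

i=0 j=0: A[i]=0<=B[j]=0 take 0, i++
i=1 j=0: A[i]=4>B[j]=0 take 0, j++

i=1, j=1, merged so far=[0, 0]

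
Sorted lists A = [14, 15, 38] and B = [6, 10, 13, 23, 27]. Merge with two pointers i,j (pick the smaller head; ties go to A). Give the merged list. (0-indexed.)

[i=0,j=0] A[i]=14>B[j]=6 take 6 → j++
[i=0,j=1] A[i]=14>B[j]=10 take 10 → j++
[i=0,j=2] A[i]=14>B[j]=13 take 13 → j++
[i=0,j=3] A[i]=14<=B[j]=23 take 14 → i++
[i=1,j=3] A[i]=15<=B[j]=23 take 15 → i++
[i=2,j=3] A[i]=38>B[j]=23 take 23 → j++
[i=2,j=4] A[i]=38>B[j]=27 take 27 → j++
[i=2,j=5] B done, take A[i]=38 → i++

[6, 10, 13, 14, 15, 23, 27, 38]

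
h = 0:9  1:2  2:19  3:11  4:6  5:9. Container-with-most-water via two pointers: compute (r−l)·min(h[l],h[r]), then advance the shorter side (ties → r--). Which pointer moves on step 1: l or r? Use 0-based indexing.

r

l=0 r=5: min(9,9)*5=45 best=45 *, r--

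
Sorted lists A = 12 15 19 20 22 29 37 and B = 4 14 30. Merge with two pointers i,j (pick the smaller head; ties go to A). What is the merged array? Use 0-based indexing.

[i=0,j=0] A[i]=12>B[j]=4 take 4 → j++
[i=0,j=1] A[i]=12<=B[j]=14 take 12 → i++
[i=1,j=1] A[i]=15>B[j]=14 take 14 → j++
[i=1,j=2] A[i]=15<=B[j]=30 take 15 → i++
[i=2,j=2] A[i]=19<=B[j]=30 take 19 → i++
[i=3,j=2] A[i]=20<=B[j]=30 take 20 → i++
[i=4,j=2] A[i]=22<=B[j]=30 take 22 → i++
[i=5,j=2] A[i]=29<=B[j]=30 take 29 → i++
[i=6,j=2] A[i]=37>B[j]=30 take 30 → j++
[i=6,j=3] B done, take A[i]=37 → i++

[4, 12, 14, 15, 19, 20, 22, 29, 30, 37]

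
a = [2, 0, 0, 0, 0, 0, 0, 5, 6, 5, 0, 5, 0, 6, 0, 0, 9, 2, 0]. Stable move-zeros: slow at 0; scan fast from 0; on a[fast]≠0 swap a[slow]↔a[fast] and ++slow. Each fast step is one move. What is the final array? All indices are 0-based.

(s=0,f=0) a[fast]=2≠0 swap→a[0]=2 → slow++,fast++
(s=1,f=1) a[fast]=0 → fast++
(s=1,f=2) a[fast]=0 → fast++
(s=1,f=3) a[fast]=0 → fast++
(s=1,f=4) a[fast]=0 → fast++
(s=1,f=5) a[fast]=0 → fast++
(s=1,f=6) a[fast]=0 → fast++
(s=1,f=7) a[fast]=5≠0 swap→a[1]=5 → slow++,fast++
(s=2,f=8) a[fast]=6≠0 swap→a[2]=6 → slow++,fast++
(s=3,f=9) a[fast]=5≠0 swap→a[3]=5 → slow++,fast++
(s=4,f=10) a[fast]=0 → fast++
(s=4,f=11) a[fast]=5≠0 swap→a[4]=5 → slow++,fast++
(s=5,f=12) a[fast]=0 → fast++
(s=5,f=13) a[fast]=6≠0 swap→a[5]=6 → slow++,fast++
(s=6,f=14) a[fast]=0 → fast++
(s=6,f=15) a[fast]=0 → fast++
(s=6,f=16) a[fast]=9≠0 swap→a[6]=9 → slow++,fast++
(s=7,f=17) a[fast]=2≠0 swap→a[7]=2 → slow++,fast++
(s=8,f=18) a[fast]=0 → fast++

[2, 5, 6, 5, 5, 6, 9, 2, 0, 0, 0, 0, 0, 0, 0, 0, 0, 0, 0]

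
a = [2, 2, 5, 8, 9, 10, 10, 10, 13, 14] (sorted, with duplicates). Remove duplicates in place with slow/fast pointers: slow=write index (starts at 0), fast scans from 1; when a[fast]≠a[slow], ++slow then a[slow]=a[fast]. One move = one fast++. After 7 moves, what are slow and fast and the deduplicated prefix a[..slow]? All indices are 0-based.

slow=4, fast=8, prefix=[2, 5, 8, 9, 10]

(s=0,f=1) a[fast]=2=a[slow] dup → fast++
(s=0,f=2) a[fast]=5≠a[slow]=2 write a[1]=5 → slow++,fast++
(s=1,f=3) a[fast]=8≠a[slow]=5 write a[2]=8 → slow++,fast++
(s=2,f=4) a[fast]=9≠a[slow]=8 write a[3]=9 → slow++,fast++
(s=3,f=5) a[fast]=10≠a[slow]=9 write a[4]=10 → slow++,fast++
(s=4,f=6) a[fast]=10=a[slow] dup → fast++
(s=4,f=7) a[fast]=10=a[slow] dup → fast++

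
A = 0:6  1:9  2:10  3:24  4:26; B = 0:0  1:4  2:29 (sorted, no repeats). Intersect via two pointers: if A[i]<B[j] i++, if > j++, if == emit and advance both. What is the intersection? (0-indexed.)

[i=0,j=0] 6>0 → j++
[i=0,j=1] 6>4 → j++
[i=0,j=2] 6<29 → i++
[i=1,j=2] 9<29 → i++
[i=2,j=2] 10<29 → i++
[i=3,j=2] 24<29 → i++
[i=4,j=2] 26<29 → i++

intersection = []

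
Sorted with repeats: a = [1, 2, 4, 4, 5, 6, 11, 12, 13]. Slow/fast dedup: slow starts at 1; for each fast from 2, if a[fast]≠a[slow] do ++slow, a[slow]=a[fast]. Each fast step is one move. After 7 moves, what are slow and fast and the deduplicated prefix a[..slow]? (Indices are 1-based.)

slow=1 fast=2: a[fast]=2≠a[slow]=1 write a[2]=2, slow++,fast++
slow=2 fast=3: a[fast]=4≠a[slow]=2 write a[3]=4, slow++,fast++
slow=3 fast=4: a[fast]=4=a[slow] dup, fast++
slow=3 fast=5: a[fast]=5≠a[slow]=4 write a[4]=5, slow++,fast++
slow=4 fast=6: a[fast]=6≠a[slow]=5 write a[5]=6, slow++,fast++
slow=5 fast=7: a[fast]=11≠a[slow]=6 write a[6]=11, slow++,fast++
slow=6 fast=8: a[fast]=12≠a[slow]=11 write a[7]=12, slow++,fast++

slow=7, fast=9, prefix=[1, 2, 4, 5, 6, 11, 12]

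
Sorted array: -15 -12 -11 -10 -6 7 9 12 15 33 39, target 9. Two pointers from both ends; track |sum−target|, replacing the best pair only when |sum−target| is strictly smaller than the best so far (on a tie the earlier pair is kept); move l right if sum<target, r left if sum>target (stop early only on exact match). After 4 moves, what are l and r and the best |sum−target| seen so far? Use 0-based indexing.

[0,10] -15+39=24 d=15 * → r--
[0,9] -15+33=18 d=9 * → r--
[0,8] -15+15=0 d=9 → l++
[1,8] -12+15=3 d=6 * → l++

l=2, r=8, best |Δ|=6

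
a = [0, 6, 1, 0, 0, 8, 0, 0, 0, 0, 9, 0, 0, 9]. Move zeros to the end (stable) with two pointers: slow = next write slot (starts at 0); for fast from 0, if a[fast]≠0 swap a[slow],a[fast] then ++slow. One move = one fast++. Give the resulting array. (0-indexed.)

slow=0 fast=0: a[fast]=0, fast++
slow=0 fast=1: a[fast]=6≠0 swap→a[0]=6, slow++,fast++
slow=1 fast=2: a[fast]=1≠0 swap→a[1]=1, slow++,fast++
slow=2 fast=3: a[fast]=0, fast++
slow=2 fast=4: a[fast]=0, fast++
slow=2 fast=5: a[fast]=8≠0 swap→a[2]=8, slow++,fast++
slow=3 fast=6: a[fast]=0, fast++
slow=3 fast=7: a[fast]=0, fast++
slow=3 fast=8: a[fast]=0, fast++
slow=3 fast=9: a[fast]=0, fast++
slow=3 fast=10: a[fast]=9≠0 swap→a[3]=9, slow++,fast++
slow=4 fast=11: a[fast]=0, fast++
slow=4 fast=12: a[fast]=0, fast++
slow=4 fast=13: a[fast]=9≠0 swap→a[4]=9, slow++,fast++

[6, 1, 8, 9, 9, 0, 0, 0, 0, 0, 0, 0, 0, 0]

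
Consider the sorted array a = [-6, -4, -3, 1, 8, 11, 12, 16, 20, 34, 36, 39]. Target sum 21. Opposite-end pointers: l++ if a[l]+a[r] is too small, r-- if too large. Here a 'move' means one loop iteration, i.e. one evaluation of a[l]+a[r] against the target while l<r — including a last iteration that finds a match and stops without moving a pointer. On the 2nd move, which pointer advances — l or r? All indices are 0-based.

[0,11] -6+39=33 >21 → r--
[0,10] -6+36=30 >21 → r--

r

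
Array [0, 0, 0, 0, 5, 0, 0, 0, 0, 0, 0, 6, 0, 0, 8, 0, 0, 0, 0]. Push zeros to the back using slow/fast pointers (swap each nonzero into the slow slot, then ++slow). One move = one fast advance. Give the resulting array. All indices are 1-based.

[5, 6, 8, 0, 0, 0, 0, 0, 0, 0, 0, 0, 0, 0, 0, 0, 0, 0, 0]

(s=1,f=1) a[fast]=0 → fast++
(s=1,f=2) a[fast]=0 → fast++
(s=1,f=3) a[fast]=0 → fast++
(s=1,f=4) a[fast]=0 → fast++
(s=1,f=5) a[fast]=5≠0 swap→a[1]=5 → slow++,fast++
(s=2,f=6) a[fast]=0 → fast++
(s=2,f=7) a[fast]=0 → fast++
(s=2,f=8) a[fast]=0 → fast++
(s=2,f=9) a[fast]=0 → fast++
(s=2,f=10) a[fast]=0 → fast++
(s=2,f=11) a[fast]=0 → fast++
(s=2,f=12) a[fast]=6≠0 swap→a[2]=6 → slow++,fast++
(s=3,f=13) a[fast]=0 → fast++
(s=3,f=14) a[fast]=0 → fast++
(s=3,f=15) a[fast]=8≠0 swap→a[3]=8 → slow++,fast++
(s=4,f=16) a[fast]=0 → fast++
(s=4,f=17) a[fast]=0 → fast++
(s=4,f=18) a[fast]=0 → fast++
(s=4,f=19) a[fast]=0 → fast++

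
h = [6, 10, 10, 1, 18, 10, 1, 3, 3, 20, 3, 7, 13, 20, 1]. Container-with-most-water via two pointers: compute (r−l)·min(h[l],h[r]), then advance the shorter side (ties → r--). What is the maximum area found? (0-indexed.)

max area = 162

[0,14] min(6,1)*14=14 best=14 * → r--
[0,13] min(6,20)*13=78 best=78 * → l++
[1,13] min(10,20)*12=120 best=120 * → l++
[2,13] min(10,20)*11=110 best=120 → l++
[3,13] min(1,20)*10=10 best=120 → l++
[4,13] min(18,20)*9=162 best=162 * → l++
[5,13] min(10,20)*8=80 best=162 → l++
[6,13] min(1,20)*7=7 best=162 → l++
[7,13] min(3,20)*6=18 best=162 → l++
[8,13] min(3,20)*5=15 best=162 → l++
[9,13] min(20,20)*4=80 best=162 → r--
[9,12] min(20,13)*3=39 best=162 → r--
[9,11] min(20,7)*2=14 best=162 → r--
[9,10] min(20,3)*1=3 best=162 → r--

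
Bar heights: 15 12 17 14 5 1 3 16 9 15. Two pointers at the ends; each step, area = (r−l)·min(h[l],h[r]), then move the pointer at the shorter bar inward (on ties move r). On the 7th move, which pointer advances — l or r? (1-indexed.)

r

[1,10] min(15,15)*9=135 best=135 * → r--
[1,9] min(15,9)*8=72 best=135 → r--
[1,8] min(15,16)*7=105 best=135 → l++
[2,8] min(12,16)*6=72 best=135 → l++
[3,8] min(17,16)*5=80 best=135 → r--
[3,7] min(17,3)*4=12 best=135 → r--
[3,6] min(17,1)*3=3 best=135 → r--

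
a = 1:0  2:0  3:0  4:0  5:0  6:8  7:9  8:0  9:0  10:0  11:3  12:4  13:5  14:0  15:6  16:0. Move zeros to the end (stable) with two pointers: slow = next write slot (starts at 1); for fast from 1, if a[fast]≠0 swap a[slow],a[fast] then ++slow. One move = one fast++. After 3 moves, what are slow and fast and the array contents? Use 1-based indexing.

slow=1 fast=1: a[fast]=0, fast++
slow=1 fast=2: a[fast]=0, fast++
slow=1 fast=3: a[fast]=0, fast++

slow=1, fast=4, a=[0, 0, 0, 0, 0, 8, 9, 0, 0, 0, 3, 4, 5, 0, 6, 0]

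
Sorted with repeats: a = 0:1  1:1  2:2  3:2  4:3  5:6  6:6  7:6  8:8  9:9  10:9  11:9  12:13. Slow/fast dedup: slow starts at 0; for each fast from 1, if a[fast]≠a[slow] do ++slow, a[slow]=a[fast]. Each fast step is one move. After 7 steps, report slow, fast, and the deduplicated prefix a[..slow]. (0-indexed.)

(s=0,f=1) a[fast]=1=a[slow] dup → fast++
(s=0,f=2) a[fast]=2≠a[slow]=1 write a[1]=2 → slow++,fast++
(s=1,f=3) a[fast]=2=a[slow] dup → fast++
(s=1,f=4) a[fast]=3≠a[slow]=2 write a[2]=3 → slow++,fast++
(s=2,f=5) a[fast]=6≠a[slow]=3 write a[3]=6 → slow++,fast++
(s=3,f=6) a[fast]=6=a[slow] dup → fast++
(s=3,f=7) a[fast]=6=a[slow] dup → fast++

slow=3, fast=8, prefix=[1, 2, 3, 6]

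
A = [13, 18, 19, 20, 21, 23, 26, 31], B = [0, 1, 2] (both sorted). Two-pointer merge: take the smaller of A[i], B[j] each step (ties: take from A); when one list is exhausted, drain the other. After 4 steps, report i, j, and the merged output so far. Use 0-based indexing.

i=0 j=0: A[i]=13>B[j]=0 take 0, j++
i=0 j=1: A[i]=13>B[j]=1 take 1, j++
i=0 j=2: A[i]=13>B[j]=2 take 2, j++
i=0 j=3: B done, take A[i]=13, i++

i=1, j=3, merged so far=[0, 1, 2, 13]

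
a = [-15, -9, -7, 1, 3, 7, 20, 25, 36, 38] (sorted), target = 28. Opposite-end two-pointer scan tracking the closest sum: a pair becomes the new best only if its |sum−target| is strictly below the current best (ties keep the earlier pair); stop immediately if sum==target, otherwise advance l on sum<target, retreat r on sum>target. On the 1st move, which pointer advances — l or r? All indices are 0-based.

l=0 r=9: -15+38=23 d=5 *, l++

l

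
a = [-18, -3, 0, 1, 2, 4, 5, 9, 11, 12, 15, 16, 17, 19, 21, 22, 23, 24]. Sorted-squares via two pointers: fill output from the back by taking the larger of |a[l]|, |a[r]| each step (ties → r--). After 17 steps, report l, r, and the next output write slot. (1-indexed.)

l=1 r=18: |-18|<=|24| out[18]=576, r--
l=1 r=17: |-18|<=|23| out[17]=529, r--
l=1 r=16: |-18|<=|22| out[16]=484, r--
l=1 r=15: |-18|<=|21| out[15]=441, r--
l=1 r=14: |-18|<=|19| out[14]=361, r--
l=1 r=13: |-18|>|17| out[13]=324, l++
l=2 r=13: |-3|<=|17| out[12]=289, r--
l=2 r=12: |-3|<=|16| out[11]=256, r--
l=2 r=11: |-3|<=|15| out[10]=225, r--
l=2 r=10: |-3|<=|12| out[9]=144, r--
l=2 r=9: |-3|<=|11| out[8]=121, r--
l=2 r=8: |-3|<=|9| out[7]=81, r--
l=2 r=7: |-3|<=|5| out[6]=25, r--
l=2 r=6: |-3|<=|4| out[5]=16, r--
l=2 r=5: |-3|>|2| out[4]=9, l++
l=3 r=5: |0|<=|2| out[3]=4, r--
l=3 r=4: |0|<=|1| out[2]=1, r--

l=3, r=3, next write slot=1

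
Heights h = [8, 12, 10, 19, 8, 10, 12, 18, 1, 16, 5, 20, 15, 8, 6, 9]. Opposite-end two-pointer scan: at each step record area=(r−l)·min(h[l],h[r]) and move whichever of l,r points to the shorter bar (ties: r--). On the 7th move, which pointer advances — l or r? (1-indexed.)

[1,16] min(8,9)*15=120 best=120 * → l++
[2,16] min(12,9)*14=126 best=126 * → r--
[2,15] min(12,6)*13=78 best=126 → r--
[2,14] min(12,8)*12=96 best=126 → r--
[2,13] min(12,15)*11=132 best=132 * → l++
[3,13] min(10,15)*10=100 best=132 → l++
[4,13] min(19,15)*9=135 best=135 * → r--

r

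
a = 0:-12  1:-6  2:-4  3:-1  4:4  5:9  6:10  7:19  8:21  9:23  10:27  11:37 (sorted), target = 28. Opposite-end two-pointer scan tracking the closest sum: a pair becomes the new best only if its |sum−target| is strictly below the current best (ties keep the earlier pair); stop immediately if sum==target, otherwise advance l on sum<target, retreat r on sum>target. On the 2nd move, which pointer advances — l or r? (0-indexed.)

r

[0,11] -12+37=25 d=3 * → l++
[1,11] -6+37=31 d=3 → r--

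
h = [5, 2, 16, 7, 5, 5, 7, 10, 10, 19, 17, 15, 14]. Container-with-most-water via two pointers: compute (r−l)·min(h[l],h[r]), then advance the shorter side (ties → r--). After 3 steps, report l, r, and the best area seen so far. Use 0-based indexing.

l=2, r=11, best area=140

[0,12] min(5,14)*12=60 best=60 * → l++
[1,12] min(2,14)*11=22 best=60 → l++
[2,12] min(16,14)*10=140 best=140 * → r--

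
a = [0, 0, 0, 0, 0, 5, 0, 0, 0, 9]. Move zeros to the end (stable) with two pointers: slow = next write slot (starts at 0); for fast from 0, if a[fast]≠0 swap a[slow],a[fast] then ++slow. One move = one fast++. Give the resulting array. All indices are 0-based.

slow=0 fast=0: a[fast]=0, fast++
slow=0 fast=1: a[fast]=0, fast++
slow=0 fast=2: a[fast]=0, fast++
slow=0 fast=3: a[fast]=0, fast++
slow=0 fast=4: a[fast]=0, fast++
slow=0 fast=5: a[fast]=5≠0 swap→a[0]=5, slow++,fast++
slow=1 fast=6: a[fast]=0, fast++
slow=1 fast=7: a[fast]=0, fast++
slow=1 fast=8: a[fast]=0, fast++
slow=1 fast=9: a[fast]=9≠0 swap→a[1]=9, slow++,fast++

[5, 9, 0, 0, 0, 0, 0, 0, 0, 0]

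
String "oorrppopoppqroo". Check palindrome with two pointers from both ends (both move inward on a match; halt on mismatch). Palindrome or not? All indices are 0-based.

not a palindrome (mismatch at 3,11)

[0,14] 'o'=='o' → l++,r--
[1,13] 'o'=='o' → l++,r--
[2,12] 'r'=='r' → l++,r--
[3,11] 'r'!='q' → stop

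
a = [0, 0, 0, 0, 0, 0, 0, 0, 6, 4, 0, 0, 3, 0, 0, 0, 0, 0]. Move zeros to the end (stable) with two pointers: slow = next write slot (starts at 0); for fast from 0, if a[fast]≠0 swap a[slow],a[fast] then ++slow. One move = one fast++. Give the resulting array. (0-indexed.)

[6, 4, 3, 0, 0, 0, 0, 0, 0, 0, 0, 0, 0, 0, 0, 0, 0, 0]

(s=0,f=0) a[fast]=0 → fast++
(s=0,f=1) a[fast]=0 → fast++
(s=0,f=2) a[fast]=0 → fast++
(s=0,f=3) a[fast]=0 → fast++
(s=0,f=4) a[fast]=0 → fast++
(s=0,f=5) a[fast]=0 → fast++
(s=0,f=6) a[fast]=0 → fast++
(s=0,f=7) a[fast]=0 → fast++
(s=0,f=8) a[fast]=6≠0 swap→a[0]=6 → slow++,fast++
(s=1,f=9) a[fast]=4≠0 swap→a[1]=4 → slow++,fast++
(s=2,f=10) a[fast]=0 → fast++
(s=2,f=11) a[fast]=0 → fast++
(s=2,f=12) a[fast]=3≠0 swap→a[2]=3 → slow++,fast++
(s=3,f=13) a[fast]=0 → fast++
(s=3,f=14) a[fast]=0 → fast++
(s=3,f=15) a[fast]=0 → fast++
(s=3,f=16) a[fast]=0 → fast++
(s=3,f=17) a[fast]=0 → fast++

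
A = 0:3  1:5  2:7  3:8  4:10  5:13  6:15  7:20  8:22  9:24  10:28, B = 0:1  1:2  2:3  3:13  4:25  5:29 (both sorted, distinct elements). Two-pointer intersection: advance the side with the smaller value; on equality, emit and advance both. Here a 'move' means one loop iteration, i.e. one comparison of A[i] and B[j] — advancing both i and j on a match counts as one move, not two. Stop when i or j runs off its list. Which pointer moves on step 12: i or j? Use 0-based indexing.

i

i=0 j=0: 3>1, j++
i=0 j=1: 3>2, j++
i=0 j=2: 3==3 emit, i++,j++
i=1 j=3: 5<13, i++
i=2 j=3: 7<13, i++
i=3 j=3: 8<13, i++
i=4 j=3: 10<13, i++
i=5 j=3: 13==13 emit, i++,j++
i=6 j=4: 15<25, i++
i=7 j=4: 20<25, i++
i=8 j=4: 22<25, i++
i=9 j=4: 24<25, i++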